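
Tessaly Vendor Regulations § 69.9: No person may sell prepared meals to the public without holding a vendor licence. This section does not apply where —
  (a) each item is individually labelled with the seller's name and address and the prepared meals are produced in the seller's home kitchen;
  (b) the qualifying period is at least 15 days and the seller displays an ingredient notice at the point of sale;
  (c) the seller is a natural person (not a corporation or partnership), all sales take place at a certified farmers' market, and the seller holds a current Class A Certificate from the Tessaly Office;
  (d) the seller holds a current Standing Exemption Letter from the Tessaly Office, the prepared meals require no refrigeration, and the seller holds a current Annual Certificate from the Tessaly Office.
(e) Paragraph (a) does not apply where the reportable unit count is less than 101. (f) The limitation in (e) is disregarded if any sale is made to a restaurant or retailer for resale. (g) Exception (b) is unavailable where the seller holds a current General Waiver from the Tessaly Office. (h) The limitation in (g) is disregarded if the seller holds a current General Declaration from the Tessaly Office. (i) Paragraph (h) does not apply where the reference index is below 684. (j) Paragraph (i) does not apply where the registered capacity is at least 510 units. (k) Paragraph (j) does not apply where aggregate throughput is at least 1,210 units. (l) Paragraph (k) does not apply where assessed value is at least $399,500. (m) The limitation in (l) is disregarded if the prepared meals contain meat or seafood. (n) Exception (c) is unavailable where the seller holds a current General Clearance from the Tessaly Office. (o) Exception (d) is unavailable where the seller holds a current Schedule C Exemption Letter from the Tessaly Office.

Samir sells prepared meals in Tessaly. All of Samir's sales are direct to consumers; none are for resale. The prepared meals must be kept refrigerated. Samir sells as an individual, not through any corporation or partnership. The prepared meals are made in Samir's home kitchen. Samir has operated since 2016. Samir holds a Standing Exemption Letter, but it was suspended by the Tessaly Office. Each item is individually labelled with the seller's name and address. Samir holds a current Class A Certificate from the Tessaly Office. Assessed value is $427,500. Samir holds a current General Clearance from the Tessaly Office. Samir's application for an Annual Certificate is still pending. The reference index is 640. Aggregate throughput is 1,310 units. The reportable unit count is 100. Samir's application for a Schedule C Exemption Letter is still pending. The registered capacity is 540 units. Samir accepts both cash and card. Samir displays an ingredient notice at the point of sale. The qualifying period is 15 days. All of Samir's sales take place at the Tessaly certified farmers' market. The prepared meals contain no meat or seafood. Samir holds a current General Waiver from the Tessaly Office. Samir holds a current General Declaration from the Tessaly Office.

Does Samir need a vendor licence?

No — exception (b) applies; Samir is not required to hold a vendor licence.

Exception (a): items are individually labelled; the prepared meals are home-kitchen produced — every condition holds. Turning to paragraphs (e)–(f): (e) applies — the reportable unit count is 100, less than the 101 limit. (f) is inapplicable (no sales are for resale), so (e) stands. Exception (a) does not apply.
Exception (b): the qualifying period is 15 days, meeting the 15 days threshold; an ingredient notice is displayed — every condition holds. Under paragraphs (g)–(m): (g) is triggered (a current General Waiver is held), but is set aside by (h): (h) operates — a current General Declaration is held. (i) would limit (h) — the reference index is 640, below the 684 limit — but (j) sets (i) aside: (j) applies — the registered capacity is 540 units, meeting the 510 units threshold. (k) is triggered (aggregate throughput is 1,310 units, meeting the 1,210 units threshold), but yields to (l): (l) operates against (k): assessed value is $427,500, meeting the $399,500 threshold. (m), which would lift (l), is inapplicable — the prepared meals contain no meat or seafood. So (b) applies.
Exception (c) is satisfied on its face — the seller is a natural person; all sales are at a certified farmers' market; a current Class A Certificate is held. But: (n) applies — a current General Clearance is held. So (c) is unavailable.
Exception (d) requires that the seller holds a current Standing Exemption Letter from the Tessaly Office; but there is no Standing Exemption Letter in force, so (d) is unavailable.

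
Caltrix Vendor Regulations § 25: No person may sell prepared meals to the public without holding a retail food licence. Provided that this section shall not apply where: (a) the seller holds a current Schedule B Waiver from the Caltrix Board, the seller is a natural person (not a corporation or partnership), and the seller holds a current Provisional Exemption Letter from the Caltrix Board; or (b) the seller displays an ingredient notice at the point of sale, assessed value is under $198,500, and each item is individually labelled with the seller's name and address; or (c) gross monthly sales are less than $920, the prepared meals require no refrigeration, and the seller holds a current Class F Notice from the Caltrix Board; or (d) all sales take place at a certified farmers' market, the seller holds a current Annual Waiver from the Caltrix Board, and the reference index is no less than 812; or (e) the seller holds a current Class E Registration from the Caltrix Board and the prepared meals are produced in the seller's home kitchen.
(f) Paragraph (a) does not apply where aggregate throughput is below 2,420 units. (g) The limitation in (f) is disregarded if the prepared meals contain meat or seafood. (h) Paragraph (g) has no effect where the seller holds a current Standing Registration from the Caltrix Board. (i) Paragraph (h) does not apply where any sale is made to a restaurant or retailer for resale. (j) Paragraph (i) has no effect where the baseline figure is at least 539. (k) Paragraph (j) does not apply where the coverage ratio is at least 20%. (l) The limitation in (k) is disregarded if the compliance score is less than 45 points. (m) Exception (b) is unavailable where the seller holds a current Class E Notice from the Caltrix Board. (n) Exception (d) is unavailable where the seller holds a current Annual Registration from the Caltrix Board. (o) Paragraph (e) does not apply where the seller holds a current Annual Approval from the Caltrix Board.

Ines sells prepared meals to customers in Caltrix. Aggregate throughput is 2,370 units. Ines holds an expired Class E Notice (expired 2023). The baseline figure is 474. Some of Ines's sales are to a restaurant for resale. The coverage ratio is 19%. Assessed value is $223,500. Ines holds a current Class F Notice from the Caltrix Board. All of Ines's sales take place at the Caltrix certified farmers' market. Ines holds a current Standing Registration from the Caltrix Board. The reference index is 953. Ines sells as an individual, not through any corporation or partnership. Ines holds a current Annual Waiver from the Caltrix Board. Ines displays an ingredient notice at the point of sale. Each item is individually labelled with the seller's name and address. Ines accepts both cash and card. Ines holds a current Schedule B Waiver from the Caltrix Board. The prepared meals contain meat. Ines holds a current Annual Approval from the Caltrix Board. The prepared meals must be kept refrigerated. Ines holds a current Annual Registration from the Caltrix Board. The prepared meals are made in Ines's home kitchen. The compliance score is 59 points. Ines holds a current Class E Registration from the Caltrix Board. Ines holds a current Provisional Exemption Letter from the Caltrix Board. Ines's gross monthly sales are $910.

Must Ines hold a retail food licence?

No — exception (a) applies; Ines is not required to hold a retail food licence.

All of (a)'s requirements are met (a current Schedule B Waiver is held; the seller is a natural person; a current Provisional Exemption Letter is held). Considering the limiting provisions: (f) would limit (a) — aggregate throughput is 2,370 units, below the 2,420 units limit — but (g) sets (f) aside: (g) operates against (f): the prepared meals contain meat. (h) applies (a current Standing Registration is held), but is itself disapplied by (i): (i) is triggered — some sales are to a restaurant for resale. (j) is inapplicable (the baseline figure is 474, short of 539), so (i) stands. So (a) applies.
Exception (b) requires that assessed value is under $198,500; but assessed value is $223,500, not under $198,500, so (b) is unavailable.
Exception (c) does not apply: the prepared meals require refrigeration.
Exception (d) is satisfied on its face — all sales are at a certified farmers' market; a current Annual Waiver is held; the reference index is 953, meeting the 812 threshold. Turning to paragraph (n): (n) applies — a current Annual Registration is held. So (d) is unavailable.
All of (e)'s requirements are met (a current Class E Registration is held; the prepared meals are home-kitchen produced). But: (o) is engaged — a current Annual Approval is held. So (e) is unavailable.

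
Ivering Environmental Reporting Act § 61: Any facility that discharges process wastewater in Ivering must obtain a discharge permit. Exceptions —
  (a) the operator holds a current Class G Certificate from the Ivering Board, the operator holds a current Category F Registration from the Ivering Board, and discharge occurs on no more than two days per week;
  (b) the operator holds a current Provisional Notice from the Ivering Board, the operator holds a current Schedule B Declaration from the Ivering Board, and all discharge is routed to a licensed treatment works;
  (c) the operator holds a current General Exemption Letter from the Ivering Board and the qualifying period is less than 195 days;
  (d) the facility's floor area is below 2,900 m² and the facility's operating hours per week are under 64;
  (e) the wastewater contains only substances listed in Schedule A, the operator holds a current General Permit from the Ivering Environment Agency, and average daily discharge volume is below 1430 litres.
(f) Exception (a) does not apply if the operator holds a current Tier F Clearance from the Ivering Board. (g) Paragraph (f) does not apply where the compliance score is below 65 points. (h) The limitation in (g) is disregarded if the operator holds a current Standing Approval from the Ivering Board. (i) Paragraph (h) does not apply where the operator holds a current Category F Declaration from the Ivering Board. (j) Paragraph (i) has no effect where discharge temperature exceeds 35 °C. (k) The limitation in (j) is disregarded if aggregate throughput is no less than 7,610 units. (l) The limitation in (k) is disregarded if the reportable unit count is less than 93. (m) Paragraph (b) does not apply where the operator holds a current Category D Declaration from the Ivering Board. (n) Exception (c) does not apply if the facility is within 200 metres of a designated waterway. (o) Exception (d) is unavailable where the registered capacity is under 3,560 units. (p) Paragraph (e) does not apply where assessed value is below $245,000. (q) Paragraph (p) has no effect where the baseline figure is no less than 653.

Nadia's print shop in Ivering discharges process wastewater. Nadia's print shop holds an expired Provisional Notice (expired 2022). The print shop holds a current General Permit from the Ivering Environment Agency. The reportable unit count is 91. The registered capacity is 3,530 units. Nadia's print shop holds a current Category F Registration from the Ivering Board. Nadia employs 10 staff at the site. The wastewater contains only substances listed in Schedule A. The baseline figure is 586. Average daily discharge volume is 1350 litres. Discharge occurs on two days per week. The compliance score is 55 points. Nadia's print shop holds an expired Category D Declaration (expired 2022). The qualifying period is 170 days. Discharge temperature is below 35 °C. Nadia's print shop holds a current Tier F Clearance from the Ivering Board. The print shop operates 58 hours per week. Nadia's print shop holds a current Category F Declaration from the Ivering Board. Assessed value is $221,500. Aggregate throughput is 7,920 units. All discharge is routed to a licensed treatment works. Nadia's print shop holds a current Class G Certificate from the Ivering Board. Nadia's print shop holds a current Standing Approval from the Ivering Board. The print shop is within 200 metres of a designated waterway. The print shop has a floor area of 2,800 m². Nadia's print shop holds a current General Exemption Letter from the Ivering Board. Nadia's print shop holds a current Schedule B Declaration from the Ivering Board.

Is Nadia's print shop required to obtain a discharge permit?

No — exception (a) applies; Nadia's print shop is not required to obtain a discharge permit.

Exception (a): a current Class G Certificate is held; a current Category F Registration is held; discharge occurs on no more than two days per week — every condition holds. Considering the limiting provisions: (f) applies (a current Tier F Clearance is held), but is overridden by (g): (g) is triggered — the compliance score is 55 points, below the 65 points limit. (h) would limit (g) — a current Standing Approval is held — but (i) sets (h) aside: (i) operates against (h): a current Category F Declaration is held. (j) is not triggered (discharge temperature is below 35 °C), so (i) stands. So (a) applies.
Exception (b) requires that the operator holds a current Provisional Notice from the Ivering Board; but there is no Provisional Notice in force, so (b) is unavailable.
Exception (c): a current General Exemption Letter is held; the qualifying period is 170 days, less than the 195 days limit — every condition holds. However, paragraph (n) must be considered: (n) operates against (c): the print shop is within 200 m of a designated waterway. Exception (c) does not apply.
Exception (d): the facility's floor area is 2,800 m², below the 2,900 m² limit; the facility's operating hours per week are 58, under the 64 limit — every condition holds. But: (o) operates against (d): the registered capacity is 3,530 units, under the 3,560 units limit. (d) is therefore removed.
Exception (e)'s conditions are all satisfied: the wastewater is Schedule-A-only; a current General Permit is held; average daily discharge volume is 1350 litres, below the 1430 litres limit. Turning to paragraphs (p)–(q): (p) is triggered — assessed value is $221,500, below the $245,000 limit. (q), which would lift (p), is not engaged — the baseline figure is 586, short of 653. (e) is therefore removed.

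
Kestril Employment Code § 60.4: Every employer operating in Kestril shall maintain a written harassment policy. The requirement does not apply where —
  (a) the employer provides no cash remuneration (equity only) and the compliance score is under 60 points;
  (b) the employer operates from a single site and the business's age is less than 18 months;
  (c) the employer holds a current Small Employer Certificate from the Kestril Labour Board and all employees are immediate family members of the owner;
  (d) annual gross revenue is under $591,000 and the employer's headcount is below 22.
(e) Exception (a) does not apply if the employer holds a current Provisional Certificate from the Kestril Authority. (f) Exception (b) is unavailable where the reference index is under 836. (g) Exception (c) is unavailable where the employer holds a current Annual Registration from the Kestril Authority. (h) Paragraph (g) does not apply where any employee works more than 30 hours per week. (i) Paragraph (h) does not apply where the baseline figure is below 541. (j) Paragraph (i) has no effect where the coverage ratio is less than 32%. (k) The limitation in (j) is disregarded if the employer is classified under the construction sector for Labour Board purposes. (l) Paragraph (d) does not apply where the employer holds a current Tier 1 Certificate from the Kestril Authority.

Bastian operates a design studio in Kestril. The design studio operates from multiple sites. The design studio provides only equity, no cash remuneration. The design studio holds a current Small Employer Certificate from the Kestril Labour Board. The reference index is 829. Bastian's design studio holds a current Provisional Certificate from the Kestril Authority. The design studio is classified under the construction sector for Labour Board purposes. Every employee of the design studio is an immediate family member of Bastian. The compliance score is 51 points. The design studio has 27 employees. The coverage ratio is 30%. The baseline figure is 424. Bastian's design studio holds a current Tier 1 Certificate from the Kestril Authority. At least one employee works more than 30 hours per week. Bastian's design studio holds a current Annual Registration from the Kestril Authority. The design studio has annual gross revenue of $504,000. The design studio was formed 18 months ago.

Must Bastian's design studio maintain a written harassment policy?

Exception (a)'s conditions are all satisfied: remuneration is equity-only; the compliance score is 51 points, under the 60 points limit. However, paragraph (e) must be considered: (e) operates against (a): a current Provisional Certificate is held. So (a) is unavailable.
Exception (b) fails — the employer operates from multiple sites.
All of (c)'s requirements are met (a current Small Employer Certificate is held; every employee is an immediate family member). Turning to paragraphs (g)–(k): (g) operates against (c): a current Annual Registration is held. (h) would limit (g) — at least one employee exceeds 30 hours/week — but (i) sets (h) aside: (i) operates against (h): the baseline figure is 424, below the 541 limit. (j) would limit (i) — the coverage ratio is 30%, less than the 32% limit — but (k) sets (j) aside: (k) applies — the design studio is classified under the construction sector. Exception (c) does not apply.
Exception (d) fails — the employer's headcount is 27, not below 22.
No exception is made out. Bastian's design studio falls within the general rule.

Yes — Bastian's design studio must maintain a written harassment policy.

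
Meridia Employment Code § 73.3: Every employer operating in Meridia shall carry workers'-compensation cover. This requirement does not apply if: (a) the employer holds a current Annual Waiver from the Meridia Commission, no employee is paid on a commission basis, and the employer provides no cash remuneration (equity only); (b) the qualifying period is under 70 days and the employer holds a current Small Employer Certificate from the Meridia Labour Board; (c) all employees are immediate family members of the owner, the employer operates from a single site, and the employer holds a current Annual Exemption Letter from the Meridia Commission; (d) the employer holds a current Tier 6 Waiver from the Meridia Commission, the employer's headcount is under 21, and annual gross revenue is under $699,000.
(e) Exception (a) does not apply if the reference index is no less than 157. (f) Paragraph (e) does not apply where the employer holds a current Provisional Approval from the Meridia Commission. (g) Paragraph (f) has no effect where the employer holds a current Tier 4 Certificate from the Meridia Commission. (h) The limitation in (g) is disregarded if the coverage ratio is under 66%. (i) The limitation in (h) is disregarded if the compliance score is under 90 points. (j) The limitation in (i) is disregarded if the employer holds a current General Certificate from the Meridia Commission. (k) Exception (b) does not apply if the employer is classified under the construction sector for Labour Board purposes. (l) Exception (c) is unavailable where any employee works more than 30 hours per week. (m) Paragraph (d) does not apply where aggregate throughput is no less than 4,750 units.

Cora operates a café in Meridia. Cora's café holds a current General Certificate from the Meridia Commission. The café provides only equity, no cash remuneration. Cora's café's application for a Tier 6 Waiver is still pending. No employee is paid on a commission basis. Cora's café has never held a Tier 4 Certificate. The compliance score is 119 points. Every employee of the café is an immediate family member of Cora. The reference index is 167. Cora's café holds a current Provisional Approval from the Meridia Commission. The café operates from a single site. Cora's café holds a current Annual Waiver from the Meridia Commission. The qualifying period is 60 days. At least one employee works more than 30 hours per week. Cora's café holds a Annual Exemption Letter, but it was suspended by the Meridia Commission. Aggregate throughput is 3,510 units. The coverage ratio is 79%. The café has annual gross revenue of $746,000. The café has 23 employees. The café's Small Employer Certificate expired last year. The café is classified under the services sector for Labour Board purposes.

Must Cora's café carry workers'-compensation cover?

All of (a)'s requirements are met (a current Annual Waiver is held; no employee is paid on commission; remuneration is equity-only). Applying paragraphs (e)–(j): (e) would limit (a) — the reference index is 167, meeting the 157 threshold — but (f) sets (e) aside: (f) is triggered — a current Provisional Approval is held. (g) does not operate here (no current Tier 4 Certificate is held), so (f) stands. Exception (a) stands.
Exception (b) fails — the Small Employer Certificate has expired.
Exception (c) fails — the Annual Exemption Letter is not current.
Exception (d) requires that the employer holds a current Tier 6 Waiver from the Meridia Commission; but there is no Tier 6 Waiver in force, so (d) is unavailable.

No — exception (a) applies; Cora's café is not required to carry workers'-compensation cover.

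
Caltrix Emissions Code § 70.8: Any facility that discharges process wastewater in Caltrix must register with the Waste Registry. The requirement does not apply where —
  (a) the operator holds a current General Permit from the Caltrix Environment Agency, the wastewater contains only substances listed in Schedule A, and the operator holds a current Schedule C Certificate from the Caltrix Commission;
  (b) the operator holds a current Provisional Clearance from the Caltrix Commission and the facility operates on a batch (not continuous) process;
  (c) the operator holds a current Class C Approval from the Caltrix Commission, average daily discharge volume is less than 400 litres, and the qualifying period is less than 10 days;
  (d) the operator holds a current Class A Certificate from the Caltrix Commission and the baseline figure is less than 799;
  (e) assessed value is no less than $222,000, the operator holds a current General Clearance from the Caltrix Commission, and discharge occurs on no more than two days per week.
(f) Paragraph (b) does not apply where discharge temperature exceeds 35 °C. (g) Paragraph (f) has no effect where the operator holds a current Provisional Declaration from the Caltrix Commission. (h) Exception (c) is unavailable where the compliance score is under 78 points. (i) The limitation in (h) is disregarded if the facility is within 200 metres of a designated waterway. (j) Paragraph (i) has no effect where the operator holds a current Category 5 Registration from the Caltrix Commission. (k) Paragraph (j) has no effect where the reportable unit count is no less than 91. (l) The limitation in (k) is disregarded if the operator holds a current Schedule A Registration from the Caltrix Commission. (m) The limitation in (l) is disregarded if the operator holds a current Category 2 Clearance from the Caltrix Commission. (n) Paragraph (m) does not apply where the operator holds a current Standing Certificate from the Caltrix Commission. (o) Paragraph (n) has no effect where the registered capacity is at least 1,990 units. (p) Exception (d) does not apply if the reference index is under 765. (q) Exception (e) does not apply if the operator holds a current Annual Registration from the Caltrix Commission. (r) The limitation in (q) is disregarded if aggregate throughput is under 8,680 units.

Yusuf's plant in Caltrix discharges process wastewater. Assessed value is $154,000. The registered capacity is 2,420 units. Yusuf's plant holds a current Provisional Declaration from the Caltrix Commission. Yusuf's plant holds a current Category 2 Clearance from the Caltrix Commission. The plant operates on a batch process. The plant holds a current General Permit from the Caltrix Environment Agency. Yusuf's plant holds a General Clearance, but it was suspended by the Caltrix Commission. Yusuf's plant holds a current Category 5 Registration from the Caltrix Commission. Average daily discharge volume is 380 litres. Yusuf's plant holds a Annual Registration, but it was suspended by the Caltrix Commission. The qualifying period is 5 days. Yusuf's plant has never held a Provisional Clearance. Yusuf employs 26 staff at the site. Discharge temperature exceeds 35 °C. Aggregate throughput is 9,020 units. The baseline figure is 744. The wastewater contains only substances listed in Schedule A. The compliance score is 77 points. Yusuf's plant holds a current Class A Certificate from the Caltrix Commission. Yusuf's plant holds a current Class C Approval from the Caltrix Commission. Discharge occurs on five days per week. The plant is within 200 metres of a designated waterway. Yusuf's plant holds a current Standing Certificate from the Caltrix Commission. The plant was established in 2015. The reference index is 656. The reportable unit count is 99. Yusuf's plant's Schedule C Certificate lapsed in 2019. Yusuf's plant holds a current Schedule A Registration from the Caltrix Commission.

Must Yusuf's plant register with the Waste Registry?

Exception (a) does not apply: the Schedule C Certificate is not current.
Exception (b) requires that the operator holds a current Provisional Clearance from the Caltrix Commission; but there is no Provisional Clearance in force, so (b) is unavailable.
Exception (c): a current Class C Approval is held; average daily discharge volume is 380 litres, less than the 400 litres limit; the qualifying period is 5 days, less than the 10 days limit — every condition holds. As to paragraphs (h)–(o): (h) operates (the compliance score is 77 points, under the 78 points limit), but is overridden by (i): (i) applies — the plant is within 200 m of a designated waterway. (j) is engaged (a current Category 5 Registration is held), but is set aside by (k): (k) is triggered — the reportable unit count is 99, meeting the 91 threshold. (l) would limit (k) — a current Schedule A Registration is held — but (m) sets (l) aside: (m) operates against (l): a current Category 2 Clearance is held. (n) would limit (m) — a current Standing Certificate is held — but (o) sets (n) aside: (o) operates against (n): the registered capacity is 2,420 units, meeting the 1,990 units threshold. So (c) applies.
Exception (d): a current Class A Certificate is held; the baseline figure is 744, less than the 799 limit — every condition holds. But applying paragraph (p): (p) operates against (d): the reference index is 656, under the 765 limit. So (d) is unavailable.
Exception (e) requires that assessed value is no less than $222,000; but assessed value is $154,000, short of $222,000, so (e) is unavailable.

No — exception (c) applies; Yusuf's plant is not required to register with the Waste Registry.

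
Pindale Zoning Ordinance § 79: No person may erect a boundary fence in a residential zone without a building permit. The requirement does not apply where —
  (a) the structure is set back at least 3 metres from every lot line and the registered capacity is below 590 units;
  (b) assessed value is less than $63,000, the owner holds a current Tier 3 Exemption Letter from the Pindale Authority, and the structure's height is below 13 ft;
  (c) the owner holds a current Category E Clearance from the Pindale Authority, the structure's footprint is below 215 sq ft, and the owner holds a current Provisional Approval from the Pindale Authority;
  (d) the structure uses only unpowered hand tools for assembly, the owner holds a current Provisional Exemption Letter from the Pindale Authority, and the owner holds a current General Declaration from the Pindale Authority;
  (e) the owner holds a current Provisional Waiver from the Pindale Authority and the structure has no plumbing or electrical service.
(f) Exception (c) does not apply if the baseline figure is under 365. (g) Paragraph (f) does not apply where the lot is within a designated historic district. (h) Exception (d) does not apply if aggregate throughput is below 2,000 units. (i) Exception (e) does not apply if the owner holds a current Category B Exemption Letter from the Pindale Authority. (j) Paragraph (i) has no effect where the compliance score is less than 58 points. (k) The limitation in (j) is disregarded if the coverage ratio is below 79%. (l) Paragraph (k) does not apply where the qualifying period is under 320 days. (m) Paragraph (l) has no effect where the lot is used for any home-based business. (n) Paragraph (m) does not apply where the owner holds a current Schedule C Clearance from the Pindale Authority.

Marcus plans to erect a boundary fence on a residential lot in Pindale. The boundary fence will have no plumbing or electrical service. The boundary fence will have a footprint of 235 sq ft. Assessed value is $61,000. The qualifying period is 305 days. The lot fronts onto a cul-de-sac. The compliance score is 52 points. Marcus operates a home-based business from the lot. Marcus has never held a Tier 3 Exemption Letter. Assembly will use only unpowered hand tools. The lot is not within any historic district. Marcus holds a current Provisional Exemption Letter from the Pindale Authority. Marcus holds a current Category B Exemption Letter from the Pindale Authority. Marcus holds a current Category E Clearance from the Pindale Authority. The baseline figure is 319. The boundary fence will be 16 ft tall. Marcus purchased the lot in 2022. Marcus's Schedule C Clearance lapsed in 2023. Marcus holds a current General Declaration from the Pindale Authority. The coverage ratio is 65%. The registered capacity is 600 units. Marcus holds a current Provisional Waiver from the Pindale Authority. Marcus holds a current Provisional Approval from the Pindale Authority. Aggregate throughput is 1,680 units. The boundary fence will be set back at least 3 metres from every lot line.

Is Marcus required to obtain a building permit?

Yes — Marcus must obtain a building permit.

Exception (a) does not apply: the registered capacity is 600 units, not below 590 units.
Exception (b) requires that the owner holds a current Tier 3 Exemption Letter from the Pindale Authority; but there is no Tier 3 Exemption Letter in force, so (b) is unavailable.
Exception (c) requires that the structure's footprint is below 215 sq ft; but the structure's footprint is 235 sq ft, not below 215 sq ft, so (c) is unavailable.
Exception (d): assembly uses only hand tools; a current Provisional Exemption Letter is held; a current General Declaration is held — every condition holds. But applying paragraph (h): (h) applies — aggregate throughput is 1,680 units, below the 2,000 units limit. Exception (d) does not apply.
Exception (e): a current Provisional Waiver is held; there is no plumbing or electrical service — every condition holds. But: (i) is triggered — a current Category B Exemption Letter is held. (j) would limit (i) — the compliance score is 52 points, less than the 58 points limit — but (k) sets (j) aside: (k) operates against (j): the coverage ratio is 65%, below the 79% limit. (l) is triggered (the qualifying period is 305 days, under the 320 days limit), but is overridden by (m): (m) operates — a home-based business operates on the lot. (n) is inapplicable (there is no Schedule C Clearance in force), so (m) stands. So (e) is unavailable.
None of the exceptions is available; § 79 applies in full.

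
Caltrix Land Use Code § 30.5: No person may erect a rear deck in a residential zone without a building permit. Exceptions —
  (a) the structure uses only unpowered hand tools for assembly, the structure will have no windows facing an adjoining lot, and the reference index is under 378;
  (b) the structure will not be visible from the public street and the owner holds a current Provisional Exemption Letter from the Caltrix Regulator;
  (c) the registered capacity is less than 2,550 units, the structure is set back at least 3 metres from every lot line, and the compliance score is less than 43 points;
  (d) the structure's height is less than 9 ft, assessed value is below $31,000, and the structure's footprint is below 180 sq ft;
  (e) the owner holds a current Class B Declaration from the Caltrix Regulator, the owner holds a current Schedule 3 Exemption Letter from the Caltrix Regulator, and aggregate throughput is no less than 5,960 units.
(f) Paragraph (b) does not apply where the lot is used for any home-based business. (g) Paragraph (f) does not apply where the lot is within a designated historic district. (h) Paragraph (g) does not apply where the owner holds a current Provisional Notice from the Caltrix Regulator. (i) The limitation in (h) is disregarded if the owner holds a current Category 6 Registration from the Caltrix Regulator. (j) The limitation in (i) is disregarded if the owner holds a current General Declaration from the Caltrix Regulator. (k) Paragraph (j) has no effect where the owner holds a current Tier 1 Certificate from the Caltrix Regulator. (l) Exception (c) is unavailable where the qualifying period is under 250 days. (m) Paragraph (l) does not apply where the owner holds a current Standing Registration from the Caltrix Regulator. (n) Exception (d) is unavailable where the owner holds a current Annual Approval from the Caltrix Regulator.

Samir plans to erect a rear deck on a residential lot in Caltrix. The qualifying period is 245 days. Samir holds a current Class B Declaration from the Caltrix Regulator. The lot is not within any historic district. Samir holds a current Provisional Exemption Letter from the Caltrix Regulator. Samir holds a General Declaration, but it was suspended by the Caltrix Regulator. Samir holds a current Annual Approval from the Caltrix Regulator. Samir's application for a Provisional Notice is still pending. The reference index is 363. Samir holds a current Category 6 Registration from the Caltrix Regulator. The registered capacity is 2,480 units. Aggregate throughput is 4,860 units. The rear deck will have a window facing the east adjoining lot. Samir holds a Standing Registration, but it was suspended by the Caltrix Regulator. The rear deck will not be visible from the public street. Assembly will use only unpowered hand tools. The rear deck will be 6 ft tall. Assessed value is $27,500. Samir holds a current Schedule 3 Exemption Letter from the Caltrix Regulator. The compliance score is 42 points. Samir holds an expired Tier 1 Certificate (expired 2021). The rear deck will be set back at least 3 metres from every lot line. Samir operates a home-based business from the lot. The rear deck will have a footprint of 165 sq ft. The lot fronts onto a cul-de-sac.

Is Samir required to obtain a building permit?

Yes — Samir must obtain a building permit.

Exception (a) does not apply: a window faces an adjoining lot.
Exception (b) is satisfied on its face — the structure will not be visible from the street; a current Provisional Exemption Letter is held. But: (f) applies — a home-based business operates on the lot. (g) is not engaged (the lot is not in a historic district), so (f) stands. So (b) is unavailable.
All of (c)'s requirements are met (the registered capacity is 2,480 units, less than the 2,550 units limit; the setback is at least 3 m on every side; the compliance score is 42 points, less than the 43 points limit). Turning to paragraphs (l)–(m): (l) operates against (c): the qualifying period is 245 days, under the 250 days limit. (m), which would lift (l), is inapplicable — no current Standing Registration is held. Exception (c) does not apply.
Exception (d) is satisfied on its face — the structure's height is 6 ft, less than the 9 ft limit; assessed value is $27,500, below the $31,000 limit; the structure's footprint is 165 sq ft, below the 180 sq ft limit. But: (n) is triggered — a current Annual Approval is held. So (d) is unavailable.
Exception (e) requires that aggregate throughput is no less than 5,960 units; but aggregate throughput is 4,860 units, short of 5,960 units, so (e) is unavailable.
None of the exceptions is available; § 30.5 applies in full.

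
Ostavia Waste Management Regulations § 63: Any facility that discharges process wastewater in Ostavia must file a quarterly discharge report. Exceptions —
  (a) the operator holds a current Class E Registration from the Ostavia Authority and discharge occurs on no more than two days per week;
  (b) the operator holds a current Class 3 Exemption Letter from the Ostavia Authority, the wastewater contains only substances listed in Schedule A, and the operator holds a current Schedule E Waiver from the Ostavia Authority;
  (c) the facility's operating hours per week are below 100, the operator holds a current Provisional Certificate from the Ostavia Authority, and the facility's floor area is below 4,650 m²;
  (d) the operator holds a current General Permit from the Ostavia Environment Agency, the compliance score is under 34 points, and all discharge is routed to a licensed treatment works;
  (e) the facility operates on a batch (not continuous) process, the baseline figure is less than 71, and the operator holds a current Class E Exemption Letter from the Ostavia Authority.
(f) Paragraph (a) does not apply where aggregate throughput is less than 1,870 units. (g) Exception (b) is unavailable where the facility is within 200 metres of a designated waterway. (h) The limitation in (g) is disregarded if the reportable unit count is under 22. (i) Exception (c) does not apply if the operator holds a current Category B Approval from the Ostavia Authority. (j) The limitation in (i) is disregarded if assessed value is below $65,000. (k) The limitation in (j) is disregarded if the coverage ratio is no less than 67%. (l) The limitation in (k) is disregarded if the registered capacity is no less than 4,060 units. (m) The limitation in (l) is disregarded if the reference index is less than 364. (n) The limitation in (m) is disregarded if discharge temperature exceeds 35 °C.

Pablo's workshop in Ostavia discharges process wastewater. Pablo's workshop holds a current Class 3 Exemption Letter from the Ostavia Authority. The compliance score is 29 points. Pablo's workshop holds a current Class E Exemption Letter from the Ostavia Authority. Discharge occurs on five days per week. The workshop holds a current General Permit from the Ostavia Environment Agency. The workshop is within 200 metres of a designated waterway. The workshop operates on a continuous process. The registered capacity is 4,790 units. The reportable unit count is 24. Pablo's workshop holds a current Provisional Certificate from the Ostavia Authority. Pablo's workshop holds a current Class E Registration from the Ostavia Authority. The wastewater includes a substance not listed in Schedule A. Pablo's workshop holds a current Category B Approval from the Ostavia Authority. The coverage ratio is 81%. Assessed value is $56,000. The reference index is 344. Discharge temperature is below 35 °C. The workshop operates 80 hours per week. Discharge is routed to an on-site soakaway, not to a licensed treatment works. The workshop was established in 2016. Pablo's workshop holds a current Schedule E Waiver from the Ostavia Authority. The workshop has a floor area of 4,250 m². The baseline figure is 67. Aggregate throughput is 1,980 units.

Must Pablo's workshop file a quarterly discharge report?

Yes — Pablo's workshop must file a quarterly discharge report.

Exception (a) requires that discharge occurs on no more than two days per week; but discharge occurs on five days per week, so (a) is unavailable.
Exception (b) does not apply: the wastewater includes a non-Schedule-A substance.
Exception (c)'s conditions are all satisfied: the facility's operating hours per week are 80, below the 100 limit; a current Provisional Certificate is held; the facility's floor area is 4,250 m², below the 4,650 m² limit. However, paragraphs (i)–(n) must be considered: (i) operates — a current Category B Approval is held. (j) would limit (i) — assessed value is $56,000, below the $65,000 limit — but (k) sets (j) aside: (k) is triggered — the coverage ratio is 81%, meeting the 67% threshold. (l) operates (the registered capacity is 4,790 units, meeting the 4,060 units threshold), but is displaced by (m): (m) is engaged — the reference index is 344, less than the 364 limit. (n), which would lift (m), is not engaged — discharge temperature is below 35 °C. (c) is therefore removed.
Exception (d) requires that all discharge is routed to a licensed treatment works; but discharge is not routed to a licensed treatment works, so (d) is unavailable.
Exception (e) fails — the facility operates on a continuous process.
No exception is made out. Pablo's workshop falls within the general rule.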